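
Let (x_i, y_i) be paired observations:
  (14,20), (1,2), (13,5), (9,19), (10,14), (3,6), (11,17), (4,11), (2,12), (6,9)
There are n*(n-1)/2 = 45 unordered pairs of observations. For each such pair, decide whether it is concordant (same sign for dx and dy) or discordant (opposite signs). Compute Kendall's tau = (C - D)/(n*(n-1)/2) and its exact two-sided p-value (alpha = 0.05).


Step 1: Enumerate the 45 unordered pairs (i,j) with i<j and classify each by sign(x_j-x_i) * sign(y_j-y_i).
  (1,2):dx=-13,dy=-18->C; (1,3):dx=-1,dy=-15->C; (1,4):dx=-5,dy=-1->C; (1,5):dx=-4,dy=-6->C
  (1,6):dx=-11,dy=-14->C; (1,7):dx=-3,dy=-3->C; (1,8):dx=-10,dy=-9->C; (1,9):dx=-12,dy=-8->C
  (1,10):dx=-8,dy=-11->C; (2,3):dx=+12,dy=+3->C; (2,4):dx=+8,dy=+17->C; (2,5):dx=+9,dy=+12->C
  (2,6):dx=+2,dy=+4->C; (2,7):dx=+10,dy=+15->C; (2,8):dx=+3,dy=+9->C; (2,9):dx=+1,dy=+10->C
  (2,10):dx=+5,dy=+7->C; (3,4):dx=-4,dy=+14->D; (3,5):dx=-3,dy=+9->D; (3,6):dx=-10,dy=+1->D
  (3,7):dx=-2,dy=+12->D; (3,8):dx=-9,dy=+6->D; (3,9):dx=-11,dy=+7->D; (3,10):dx=-7,dy=+4->D
  (4,5):dx=+1,dy=-5->D; (4,6):dx=-6,dy=-13->C; (4,7):dx=+2,dy=-2->D; (4,8):dx=-5,dy=-8->C
  (4,9):dx=-7,dy=-7->C; (4,10):dx=-3,dy=-10->C; (5,6):dx=-7,dy=-8->C; (5,7):dx=+1,dy=+3->C
  (5,8):dx=-6,dy=-3->C; (5,9):dx=-8,dy=-2->C; (5,10):dx=-4,dy=-5->C; (6,7):dx=+8,dy=+11->C
  (6,8):dx=+1,dy=+5->C; (6,9):dx=-1,dy=+6->D; (6,10):dx=+3,dy=+3->C; (7,8):dx=-7,dy=-6->C
  (7,9):dx=-9,dy=-5->C; (7,10):dx=-5,dy=-8->C; (8,9):dx=-2,dy=+1->D; (8,10):dx=+2,dy=-2->D
  (9,10):dx=+4,dy=-3->D
Step 2: C = 32, D = 13, total pairs = 45.
Step 3: tau = (C - D)/(n(n-1)/2) = (32 - 13)/45 = 0.422222.
Step 4: Exact two-sided p-value (enumerate n! = 3628800 permutations of y under H0): p = 0.108313.
Step 5: alpha = 0.05. fail to reject H0.

tau_b = 0.4222 (C=32, D=13), p = 0.108313, fail to reject H0.


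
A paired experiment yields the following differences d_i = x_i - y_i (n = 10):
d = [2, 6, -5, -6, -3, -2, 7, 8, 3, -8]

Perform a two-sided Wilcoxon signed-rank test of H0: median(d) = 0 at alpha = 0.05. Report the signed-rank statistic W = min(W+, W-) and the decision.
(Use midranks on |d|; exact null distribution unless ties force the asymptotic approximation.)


Step 1: Drop any zero differences (none here) and take |d_i|.
|d| = [2, 6, 5, 6, 3, 2, 7, 8, 3, 8]
Step 2: Midrank |d_i| (ties get averaged ranks).
ranks: |2|->1.5, |6|->6.5, |5|->5, |6|->6.5, |3|->3.5, |2|->1.5, |7|->8, |8|->9.5, |3|->3.5, |8|->9.5
Step 3: Attach original signs; sum ranks with positive sign and with negative sign.
W+ = 1.5 + 6.5 + 8 + 9.5 + 3.5 = 29
W- = 5 + 6.5 + 3.5 + 1.5 + 9.5 = 26
(Check: W+ + W- = 55 should equal n(n+1)/2 = 55.)
Step 4: Test statistic W = min(W+, W-) = 26.
Step 5: Ties in |d|, so use the tie-corrected normal approximation.
        E[W] = n(n+1)/4 = 10*11/4 = 27.5.
        Tie groups: |d|=2 (t=2), |d|=3 (t=2), |d|=6 (t=2), |d|=8 (t=2); sum(t^3 - t) = 24.
        Var[W] = n(n+1)(2n+1)/24 - sum(t^3-t)/48 = 2310/24 - 24/48 = 95.75.
        z = (W - E[W]) / sqrt(Var[W]) = (26 - 27.5) / 9.7852 = -0.1533.
        Two-sided p = 2*Phi(z) = 0.878167.
Step 6: alpha = 0.05. fail to reject H0.

W+ = 29, W- = 26, W = min = 26, p = 0.878167, fail to reject H0.


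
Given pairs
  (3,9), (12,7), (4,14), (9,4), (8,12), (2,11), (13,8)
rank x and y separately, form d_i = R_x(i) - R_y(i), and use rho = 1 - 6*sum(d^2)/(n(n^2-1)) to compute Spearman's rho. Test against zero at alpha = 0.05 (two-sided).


Step 1: Rank x and y separately (midranks; no ties here).
rank(x): 3->2, 12->6, 4->3, 9->5, 8->4, 2->1, 13->7
rank(y): 9->4, 7->2, 14->7, 4->1, 12->6, 11->5, 8->3
Step 2: d_i = R_x(i) - R_y(i); compute d_i^2.
  (2-4)^2=4, (6-2)^2=16, (3-7)^2=16, (5-1)^2=16, (4-6)^2=4, (1-5)^2=16, (7-3)^2=16
sum(d^2) = 88.
Step 3: rho = 1 - 6*88 / (7*(7^2 - 1)) = 1 - 528/336 = -0.571429.
Step 4: Under H0, t = rho * sqrt((n-2)/(1-rho^2)) = -1.5570 ~ t(5).
Step 5: Two-sided p-value from the t-distribution with 5 df = 0.180202.
Step 6: alpha = 0.05. fail to reject H0.

rho = -0.5714, p = 0.180202, fail to reject H0 at alpha = 0.05.


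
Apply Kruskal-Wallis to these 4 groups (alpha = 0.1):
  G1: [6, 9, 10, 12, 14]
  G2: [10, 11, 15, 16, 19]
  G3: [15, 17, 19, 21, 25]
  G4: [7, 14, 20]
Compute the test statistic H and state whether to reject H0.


Step 1: Combine all N = 18 observations and assign midranks.
sorted (value, group, rank): (6,G1,1), (7,G4,2), (9,G1,3), (10,G1,4.5), (10,G2,4.5), (11,G2,6), (12,G1,7), (14,G1,8.5), (14,G4,8.5), (15,G2,10.5), (15,G3,10.5), (16,G2,12), (17,G3,13), (19,G2,14.5), (19,G3,14.5), (20,G4,16), (21,G3,17), (25,G3,18)
Step 2: Sum ranks within each group.
R_1 = 24 (n_1 = 5)
R_2 = 47.5 (n_2 = 5)
R_3 = 73 (n_3 = 5)
R_4 = 26.5 (n_4 = 3)
Step 3: H = 12/(N(N+1)) * sum(R_i^2/n_i) - 3(N+1)
     = 12/(18*19) * (24^2/5 + 47.5^2/5 + 73^2/5 + 26.5^2/3) - 3*19
     = 0.035088 * 1866.33 - 57
     = 8.485380.
Step 4: Ties present; correction factor C = 1 - 24/(18^3 - 18) = 0.995872. Corrected H = 8.485380 / 0.995872 = 8.520553.
Step 5: Under H0, H ~ chi^2(3); p-value = 0.036394.
Step 6: alpha = 0.1. reject H0.

H = 8.5206, df = 3, p = 0.036394, reject H0.


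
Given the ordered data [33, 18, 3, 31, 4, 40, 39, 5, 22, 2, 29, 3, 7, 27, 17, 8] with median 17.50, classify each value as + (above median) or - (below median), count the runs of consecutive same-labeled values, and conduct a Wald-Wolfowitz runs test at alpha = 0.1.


Step 1: Compute median = 17.50; label A = above, B = below.
Labels in order: AABABAABABABBABB  (n_A = 8, n_B = 8)
Step 2: Count runs R = 12.
Step 3: Under H0 (random ordering), E[R] = 2*n_A*n_B/(n_A+n_B) + 1 = 2*8*8/16 + 1 = 9.0000.
        Var[R] = 2*n_A*n_B*(2*n_A*n_B - n_A - n_B) / ((n_A+n_B)^2 * (n_A+n_B-1)) = 14336/3840 = 3.7333.
        SD[R] = 1.9322.
Step 4: Continuity-corrected z = (R - 0.5 - E[R]) / SD[R] = (12 - 0.5 - 9.0000) / 1.9322 = 1.2939.
Step 5: Two-sided p-value via normal approximation = 2*(1 - Phi(|z|)) = 0.195709.
Step 6: alpha = 0.1. fail to reject H0.

R = 12, z = 1.2939, p = 0.195709, fail to reject H0.


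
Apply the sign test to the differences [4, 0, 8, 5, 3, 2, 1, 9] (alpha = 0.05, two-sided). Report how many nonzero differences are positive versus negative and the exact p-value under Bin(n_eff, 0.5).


Step 1: Discard zero differences. Original n = 8; n_eff = number of nonzero differences = 7.
Nonzero differences (with sign): +4, +8, +5, +3, +2, +1, +9
Step 2: Count signs: positive = 7, negative = 0.
Step 3: Under H0: P(positive) = 0.5, so the number of positives S ~ Bin(7, 0.5).
Step 4: Two-sided exact p-value = sum of Bin(7,0.5) probabilities at or below the observed probability = 0.015625.
Step 5: alpha = 0.05. reject H0.

n_eff = 7, pos = 7, neg = 0, p = 0.015625, reject H0.


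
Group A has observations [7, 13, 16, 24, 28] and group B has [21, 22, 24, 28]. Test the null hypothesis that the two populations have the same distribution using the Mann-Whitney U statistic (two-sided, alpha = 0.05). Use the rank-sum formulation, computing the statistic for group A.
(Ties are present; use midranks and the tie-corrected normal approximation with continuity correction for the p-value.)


Step 1: Combine and sort all 9 observations; assign midranks.
sorted (value, group): (7,X), (13,X), (16,X), (21,Y), (22,Y), (24,X), (24,Y), (28,X), (28,Y)
ranks: 7->1, 13->2, 16->3, 21->4, 22->5, 24->6.5, 24->6.5, 28->8.5, 28->8.5
Step 2: Rank sum for X: R1 = 1 + 2 + 3 + 6.5 + 8.5 = 21.
Step 3: U_X = R1 - n1(n1+1)/2 = 21 - 5*6/2 = 21 - 15 = 6.
       U_Y = n1*n2 - U_X = 20 - 6 = 14.
Step 4: Ties are present, so use the tie-corrected normal approximation (with continuity correction) for the p-value.
Step 5: p-value = 0.387282; compare to alpha = 0.05. fail to reject H0.

U_X = 6, p = 0.387282, fail to reject H0 at alpha = 0.05.


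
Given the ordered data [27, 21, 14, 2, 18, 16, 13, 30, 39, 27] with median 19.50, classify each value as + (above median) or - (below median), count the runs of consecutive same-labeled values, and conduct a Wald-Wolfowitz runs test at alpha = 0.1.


Step 1: Compute median = 19.50; label A = above, B = below.
Labels in order: AABBBBBAAA  (n_A = 5, n_B = 5)
Step 2: Count runs R = 3.
Step 3: Under H0 (random ordering), E[R] = 2*n_A*n_B/(n_A+n_B) + 1 = 2*5*5/10 + 1 = 6.0000.
        Var[R] = 2*n_A*n_B*(2*n_A*n_B - n_A - n_B) / ((n_A+n_B)^2 * (n_A+n_B-1)) = 2000/900 = 2.2222.
        SD[R] = 1.4907.
Step 4: Continuity-corrected z = (R + 0.5 - E[R]) / SD[R] = (3 + 0.5 - 6.0000) / 1.4907 = -1.6771.
Step 5: Two-sided p-value via normal approximation = 2*(1 - Phi(|z|)) = 0.093533.
Step 6: alpha = 0.1. reject H0.

R = 3, z = -1.6771, p = 0.093533, reject H0.


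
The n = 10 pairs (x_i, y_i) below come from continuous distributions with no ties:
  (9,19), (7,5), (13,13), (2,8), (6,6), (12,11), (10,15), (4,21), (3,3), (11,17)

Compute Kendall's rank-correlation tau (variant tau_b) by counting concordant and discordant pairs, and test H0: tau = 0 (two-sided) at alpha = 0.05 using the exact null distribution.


Step 1: Enumerate the 45 unordered pairs (i,j) with i<j and classify each by sign(x_j-x_i) * sign(y_j-y_i).
  (1,2):dx=-2,dy=-14->C; (1,3):dx=+4,dy=-6->D; (1,4):dx=-7,dy=-11->C; (1,5):dx=-3,dy=-13->C
  (1,6):dx=+3,dy=-8->D; (1,7):dx=+1,dy=-4->D; (1,8):dx=-5,dy=+2->D; (1,9):dx=-6,dy=-16->C
  (1,10):dx=+2,dy=-2->D; (2,3):dx=+6,dy=+8->C; (2,4):dx=-5,dy=+3->D; (2,5):dx=-1,dy=+1->D
  (2,6):dx=+5,dy=+6->C; (2,7):dx=+3,dy=+10->C; (2,8):dx=-3,dy=+16->D; (2,9):dx=-4,dy=-2->C
  (2,10):dx=+4,dy=+12->C; (3,4):dx=-11,dy=-5->C; (3,5):dx=-7,dy=-7->C; (3,6):dx=-1,dy=-2->C
  (3,7):dx=-3,dy=+2->D; (3,8):dx=-9,dy=+8->D; (3,9):dx=-10,dy=-10->C; (3,10):dx=-2,dy=+4->D
  (4,5):dx=+4,dy=-2->D; (4,6):dx=+10,dy=+3->C; (4,7):dx=+8,dy=+7->C; (4,8):dx=+2,dy=+13->C
  (4,9):dx=+1,dy=-5->D; (4,10):dx=+9,dy=+9->C; (5,6):dx=+6,dy=+5->C; (5,7):dx=+4,dy=+9->C
  (5,8):dx=-2,dy=+15->D; (5,9):dx=-3,dy=-3->C; (5,10):dx=+5,dy=+11->C; (6,7):dx=-2,dy=+4->D
  (6,8):dx=-8,dy=+10->D; (6,9):dx=-9,dy=-8->C; (6,10):dx=-1,dy=+6->D; (7,8):dx=-6,dy=+6->D
  (7,9):dx=-7,dy=-12->C; (7,10):dx=+1,dy=+2->C; (8,9):dx=-1,dy=-18->C; (8,10):dx=+7,dy=-4->D
  (9,10):dx=+8,dy=+14->C
Step 2: C = 26, D = 19, total pairs = 45.
Step 3: tau = (C - D)/(n(n-1)/2) = (26 - 19)/45 = 0.155556.
Step 4: Exact two-sided p-value (enumerate n! = 3628800 permutations of y under H0): p = 0.600654.
Step 5: alpha = 0.05. fail to reject H0.

tau_b = 0.1556 (C=26, D=19), p = 0.600654, fail to reject H0.


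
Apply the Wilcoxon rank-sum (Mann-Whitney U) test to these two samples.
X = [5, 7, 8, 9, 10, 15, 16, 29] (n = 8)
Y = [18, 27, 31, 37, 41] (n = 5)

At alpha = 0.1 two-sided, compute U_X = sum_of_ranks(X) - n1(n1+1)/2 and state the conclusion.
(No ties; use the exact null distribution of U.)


Step 1: Combine and sort all 13 observations; assign midranks.
sorted (value, group): (5,X), (7,X), (8,X), (9,X), (10,X), (15,X), (16,X), (18,Y), (27,Y), (29,X), (31,Y), (37,Y), (41,Y)
ranks: 5->1, 7->2, 8->3, 9->4, 10->5, 15->6, 16->7, 18->8, 27->9, 29->10, 31->11, 37->12, 41->13
Step 2: Rank sum for X: R1 = 1 + 2 + 3 + 4 + 5 + 6 + 7 + 10 = 38.
Step 3: U_X = R1 - n1(n1+1)/2 = 38 - 8*9/2 = 38 - 36 = 2.
       U_Y = n1*n2 - U_X = 40 - 2 = 38.
Step 4: No ties, so the exact null distribution of U (based on enumerating the C(13,8) = 1287 equally likely rank assignments) gives the two-sided p-value.
Step 5: p-value = 0.006216; compare to alpha = 0.1. reject H0.

U_X = 2, p = 0.006216, reject H0 at alpha = 0.1.


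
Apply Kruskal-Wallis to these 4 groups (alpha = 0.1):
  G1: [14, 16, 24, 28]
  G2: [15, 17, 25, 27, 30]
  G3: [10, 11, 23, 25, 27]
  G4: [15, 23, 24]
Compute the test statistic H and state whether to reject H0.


Step 1: Combine all N = 17 observations and assign midranks.
sorted (value, group, rank): (10,G3,1), (11,G3,2), (14,G1,3), (15,G2,4.5), (15,G4,4.5), (16,G1,6), (17,G2,7), (23,G3,8.5), (23,G4,8.5), (24,G1,10.5), (24,G4,10.5), (25,G2,12.5), (25,G3,12.5), (27,G2,14.5), (27,G3,14.5), (28,G1,16), (30,G2,17)
Step 2: Sum ranks within each group.
R_1 = 35.5 (n_1 = 4)
R_2 = 55.5 (n_2 = 5)
R_3 = 38.5 (n_3 = 5)
R_4 = 23.5 (n_4 = 3)
Step 3: H = 12/(N(N+1)) * sum(R_i^2/n_i) - 3(N+1)
     = 12/(17*18) * (35.5^2/4 + 55.5^2/5 + 38.5^2/5 + 23.5^2/3) - 3*18
     = 0.039216 * 1411.65 - 54
     = 1.358660.
Step 4: Ties present; correction factor C = 1 - 30/(17^3 - 17) = 0.993873. Corrected H = 1.358660 / 0.993873 = 1.367037.
Step 5: Under H0, H ~ chi^2(3); p-value = 0.713279.
Step 6: alpha = 0.1. fail to reject H0.

H = 1.3670, df = 3, p = 0.713279, fail to reject H0.


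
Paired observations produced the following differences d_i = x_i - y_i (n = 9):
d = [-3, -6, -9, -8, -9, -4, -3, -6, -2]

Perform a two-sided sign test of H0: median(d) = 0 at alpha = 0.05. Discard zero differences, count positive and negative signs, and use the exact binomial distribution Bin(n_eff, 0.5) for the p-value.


Step 1: Discard zero differences. Original n = 9; n_eff = number of nonzero differences = 9.
Nonzero differences (with sign): -3, -6, -9, -8, -9, -4, -3, -6, -2
Step 2: Count signs: positive = 0, negative = 9.
Step 3: Under H0: P(positive) = 0.5, so the number of positives S ~ Bin(9, 0.5).
Step 4: Two-sided exact p-value = sum of Bin(9,0.5) probabilities at or below the observed probability = 0.003906.
Step 5: alpha = 0.05. reject H0.

n_eff = 9, pos = 0, neg = 9, p = 0.003906, reject H0.


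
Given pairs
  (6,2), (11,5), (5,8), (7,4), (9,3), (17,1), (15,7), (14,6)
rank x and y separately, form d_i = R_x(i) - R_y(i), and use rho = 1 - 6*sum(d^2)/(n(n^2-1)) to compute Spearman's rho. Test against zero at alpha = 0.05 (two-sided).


Step 1: Rank x and y separately (midranks; no ties here).
rank(x): 6->2, 11->5, 5->1, 7->3, 9->4, 17->8, 15->7, 14->6
rank(y): 2->2, 5->5, 8->8, 4->4, 3->3, 1->1, 7->7, 6->6
Step 2: d_i = R_x(i) - R_y(i); compute d_i^2.
  (2-2)^2=0, (5-5)^2=0, (1-8)^2=49, (3-4)^2=1, (4-3)^2=1, (8-1)^2=49, (7-7)^2=0, (6-6)^2=0
sum(d^2) = 100.
Step 3: rho = 1 - 6*100 / (8*(8^2 - 1)) = 1 - 600/504 = -0.190476.
Step 4: Under H0, t = rho * sqrt((n-2)/(1-rho^2)) = -0.4753 ~ t(6).
Step 5: Two-sided p-value from the t-distribution with 6 df = 0.651401.
Step 6: alpha = 0.05. fail to reject H0.

rho = -0.1905, p = 0.651401, fail to reject H0 at alpha = 0.05.


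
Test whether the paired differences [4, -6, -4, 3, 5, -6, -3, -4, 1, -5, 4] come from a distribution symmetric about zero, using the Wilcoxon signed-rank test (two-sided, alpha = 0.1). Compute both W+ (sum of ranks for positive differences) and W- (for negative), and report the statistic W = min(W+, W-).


Step 1: Drop any zero differences (none here) and take |d_i|.
|d| = [4, 6, 4, 3, 5, 6, 3, 4, 1, 5, 4]
Step 2: Midrank |d_i| (ties get averaged ranks).
ranks: |4|->5.5, |6|->10.5, |4|->5.5, |3|->2.5, |5|->8.5, |6|->10.5, |3|->2.5, |4|->5.5, |1|->1, |5|->8.5, |4|->5.5
Step 3: Attach original signs; sum ranks with positive sign and with negative sign.
W+ = 5.5 + 2.5 + 8.5 + 1 + 5.5 = 23
W- = 10.5 + 5.5 + 10.5 + 2.5 + 5.5 + 8.5 = 43
(Check: W+ + W- = 66 should equal n(n+1)/2 = 66.)
Step 4: Test statistic W = min(W+, W-) = 23.
Step 5: Ties in |d|, so use the tie-corrected normal approximation.
        E[W] = n(n+1)/4 = 11*12/4 = 33.
        Tie groups: |d|=3 (t=2), |d|=4 (t=4), |d|=5 (t=2), |d|=6 (t=2); sum(t^3 - t) = 78.
        Var[W] = n(n+1)(2n+1)/24 - sum(t^3-t)/48 = 3036/24 - 78/48 = 124.875.
        z = (W - E[W]) / sqrt(Var[W]) = (23 - 33) / 11.1747 = -0.8949.
        Two-sided p = 2*Phi(z) = 0.370854.
Step 6: alpha = 0.1. fail to reject H0.

W+ = 23, W- = 43, W = min = 23, p = 0.370854, fail to reject H0.


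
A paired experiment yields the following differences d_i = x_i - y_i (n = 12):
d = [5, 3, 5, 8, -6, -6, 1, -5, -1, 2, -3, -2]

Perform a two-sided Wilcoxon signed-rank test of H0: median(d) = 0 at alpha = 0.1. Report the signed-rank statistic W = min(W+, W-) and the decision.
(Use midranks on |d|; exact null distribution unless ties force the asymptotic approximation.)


Step 1: Drop any zero differences (none here) and take |d_i|.
|d| = [5, 3, 5, 8, 6, 6, 1, 5, 1, 2, 3, 2]
Step 2: Midrank |d_i| (ties get averaged ranks).
ranks: |5|->8, |3|->5.5, |5|->8, |8|->12, |6|->10.5, |6|->10.5, |1|->1.5, |5|->8, |1|->1.5, |2|->3.5, |3|->5.5, |2|->3.5
Step 3: Attach original signs; sum ranks with positive sign and with negative sign.
W+ = 8 + 5.5 + 8 + 12 + 1.5 + 3.5 = 38.5
W- = 10.5 + 10.5 + 8 + 1.5 + 5.5 + 3.5 = 39.5
(Check: W+ + W- = 78 should equal n(n+1)/2 = 78.)
Step 4: Test statistic W = min(W+, W-) = 38.5.
Step 5: Ties in |d|, so use the tie-corrected normal approximation.
        E[W] = n(n+1)/4 = 12*13/4 = 39.
        Tie groups: |d|=1 (t=2), |d|=2 (t=2), |d|=3 (t=2), |d|=5 (t=3), |d|=6 (t=2); sum(t^3 - t) = 48.
        Var[W] = n(n+1)(2n+1)/24 - sum(t^3-t)/48 = 3900/24 - 48/48 = 161.5.
        z = (W - E[W]) / sqrt(Var[W]) = (38.5 - 39) / 12.7083 = -0.0393.
        Two-sided p = 2*Phi(z) = 0.968616.
Step 6: alpha = 0.1. fail to reject H0.

W+ = 38.5, W- = 39.5, W = min = 38.5, p = 0.968616, fail to reject H0.


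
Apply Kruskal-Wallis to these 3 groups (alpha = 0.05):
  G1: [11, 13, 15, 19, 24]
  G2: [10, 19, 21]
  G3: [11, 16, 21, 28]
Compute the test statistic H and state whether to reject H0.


Step 1: Combine all N = 12 observations and assign midranks.
sorted (value, group, rank): (10,G2,1), (11,G1,2.5), (11,G3,2.5), (13,G1,4), (15,G1,5), (16,G3,6), (19,G1,7.5), (19,G2,7.5), (21,G2,9.5), (21,G3,9.5), (24,G1,11), (28,G3,12)
Step 2: Sum ranks within each group.
R_1 = 30 (n_1 = 5)
R_2 = 18 (n_2 = 3)
R_3 = 30 (n_3 = 4)
Step 3: H = 12/(N(N+1)) * sum(R_i^2/n_i) - 3(N+1)
     = 12/(12*13) * (30^2/5 + 18^2/3 + 30^2/4) - 3*13
     = 0.076923 * 513 - 39
     = 0.461538.
Step 4: Ties present; correction factor C = 1 - 18/(12^3 - 12) = 0.989510. Corrected H = 0.461538 / 0.989510 = 0.466431.
Step 5: Under H0, H ~ chi^2(2); p-value = 0.791983.
Step 6: alpha = 0.05. fail to reject H0.

H = 0.4664, df = 2, p = 0.791983, fail to reject H0.


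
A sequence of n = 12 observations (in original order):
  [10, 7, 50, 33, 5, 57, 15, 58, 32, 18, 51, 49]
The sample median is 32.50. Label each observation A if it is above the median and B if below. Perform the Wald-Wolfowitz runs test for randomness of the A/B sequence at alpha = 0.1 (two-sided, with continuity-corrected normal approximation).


Step 1: Compute median = 32.50; label A = above, B = below.
Labels in order: BBAABABABBAA  (n_A = 6, n_B = 6)
Step 2: Count runs R = 8.
Step 3: Under H0 (random ordering), E[R] = 2*n_A*n_B/(n_A+n_B) + 1 = 2*6*6/12 + 1 = 7.0000.
        Var[R] = 2*n_A*n_B*(2*n_A*n_B - n_A - n_B) / ((n_A+n_B)^2 * (n_A+n_B-1)) = 4320/1584 = 2.7273.
        SD[R] = 1.6514.
Step 4: Continuity-corrected z = (R - 0.5 - E[R]) / SD[R] = (8 - 0.5 - 7.0000) / 1.6514 = 0.3028.
Step 5: Two-sided p-value via normal approximation = 2*(1 - Phi(|z|)) = 0.762069.
Step 6: alpha = 0.1. fail to reject H0.

R = 8, z = 0.3028, p = 0.762069, fail to reject H0.


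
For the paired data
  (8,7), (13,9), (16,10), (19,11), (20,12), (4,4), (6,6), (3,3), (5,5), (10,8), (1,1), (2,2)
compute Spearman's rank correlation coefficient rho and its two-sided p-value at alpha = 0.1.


Step 1: Rank x and y separately (midranks; no ties here).
rank(x): 8->7, 13->9, 16->10, 19->11, 20->12, 4->4, 6->6, 3->3, 5->5, 10->8, 1->1, 2->2
rank(y): 7->7, 9->9, 10->10, 11->11, 12->12, 4->4, 6->6, 3->3, 5->5, 8->8, 1->1, 2->2
Step 2: d_i = R_x(i) - R_y(i); compute d_i^2.
  (7-7)^2=0, (9-9)^2=0, (10-10)^2=0, (11-11)^2=0, (12-12)^2=0, (4-4)^2=0, (6-6)^2=0, (3-3)^2=0, (5-5)^2=0, (8-8)^2=0, (1-1)^2=0, (2-2)^2=0
sum(d^2) = 0.
Step 3: rho = 1 - 6*0 / (12*(12^2 - 1)) = 1 - 0/1716 = 1.000000.
Step 5: Two-sided p-value from the t-distribution with 10 df = 0.000000.
Step 6: alpha = 0.1. reject H0.

rho = 1.0000, p = 0.000000, reject H0 at alpha = 0.1.


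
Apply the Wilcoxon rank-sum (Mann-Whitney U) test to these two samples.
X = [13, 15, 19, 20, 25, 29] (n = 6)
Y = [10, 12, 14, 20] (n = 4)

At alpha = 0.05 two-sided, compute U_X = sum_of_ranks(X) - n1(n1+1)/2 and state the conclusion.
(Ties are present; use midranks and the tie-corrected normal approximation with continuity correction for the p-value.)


Step 1: Combine and sort all 10 observations; assign midranks.
sorted (value, group): (10,Y), (12,Y), (13,X), (14,Y), (15,X), (19,X), (20,X), (20,Y), (25,X), (29,X)
ranks: 10->1, 12->2, 13->3, 14->4, 15->5, 19->6, 20->7.5, 20->7.5, 25->9, 29->10
Step 2: Rank sum for X: R1 = 3 + 5 + 6 + 7.5 + 9 + 10 = 40.5.
Step 3: U_X = R1 - n1(n1+1)/2 = 40.5 - 6*7/2 = 40.5 - 21 = 19.5.
       U_Y = n1*n2 - U_X = 24 - 19.5 = 4.5.
Step 4: Ties are present, so use the tie-corrected normal approximation (with continuity correction) for the p-value.
Step 5: p-value = 0.134407; compare to alpha = 0.05. fail to reject H0.

U_X = 19.5, p = 0.134407, fail to reject H0 at alpha = 0.05.


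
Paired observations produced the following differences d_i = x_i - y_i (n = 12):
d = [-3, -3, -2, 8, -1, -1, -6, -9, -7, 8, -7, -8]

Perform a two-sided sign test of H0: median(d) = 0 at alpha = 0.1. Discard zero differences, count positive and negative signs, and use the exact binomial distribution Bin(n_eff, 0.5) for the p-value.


Step 1: Discard zero differences. Original n = 12; n_eff = number of nonzero differences = 12.
Nonzero differences (with sign): -3, -3, -2, +8, -1, -1, -6, -9, -7, +8, -7, -8
Step 2: Count signs: positive = 2, negative = 10.
Step 3: Under H0: P(positive) = 0.5, so the number of positives S ~ Bin(12, 0.5).
Step 4: Two-sided exact p-value = sum of Bin(12,0.5) probabilities at or below the observed probability = 0.038574.
Step 5: alpha = 0.1. reject H0.

n_eff = 12, pos = 2, neg = 10, p = 0.038574, reject H0.


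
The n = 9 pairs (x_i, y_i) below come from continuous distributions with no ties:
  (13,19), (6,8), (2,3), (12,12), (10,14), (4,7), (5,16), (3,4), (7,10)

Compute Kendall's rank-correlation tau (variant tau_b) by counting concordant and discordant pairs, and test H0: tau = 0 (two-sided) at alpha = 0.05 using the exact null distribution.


Step 1: Enumerate the 36 unordered pairs (i,j) with i<j and classify each by sign(x_j-x_i) * sign(y_j-y_i).
  (1,2):dx=-7,dy=-11->C; (1,3):dx=-11,dy=-16->C; (1,4):dx=-1,dy=-7->C; (1,5):dx=-3,dy=-5->C
  (1,6):dx=-9,dy=-12->C; (1,7):dx=-8,dy=-3->C; (1,8):dx=-10,dy=-15->C; (1,9):dx=-6,dy=-9->C
  (2,3):dx=-4,dy=-5->C; (2,4):dx=+6,dy=+4->C; (2,5):dx=+4,dy=+6->C; (2,6):dx=-2,dy=-1->C
  (2,7):dx=-1,dy=+8->D; (2,8):dx=-3,dy=-4->C; (2,9):dx=+1,dy=+2->C; (3,4):dx=+10,dy=+9->C
  (3,5):dx=+8,dy=+11->C; (3,6):dx=+2,dy=+4->C; (3,7):dx=+3,dy=+13->C; (3,8):dx=+1,dy=+1->C
  (3,9):dx=+5,dy=+7->C; (4,5):dx=-2,dy=+2->D; (4,6):dx=-8,dy=-5->C; (4,7):dx=-7,dy=+4->D
  (4,8):dx=-9,dy=-8->C; (4,9):dx=-5,dy=-2->C; (5,6):dx=-6,dy=-7->C; (5,7):dx=-5,dy=+2->D
  (5,8):dx=-7,dy=-10->C; (5,9):dx=-3,dy=-4->C; (6,7):dx=+1,dy=+9->C; (6,8):dx=-1,dy=-3->C
  (6,9):dx=+3,dy=+3->C; (7,8):dx=-2,dy=-12->C; (7,9):dx=+2,dy=-6->D; (8,9):dx=+4,dy=+6->C
Step 2: C = 31, D = 5, total pairs = 36.
Step 3: tau = (C - D)/(n(n-1)/2) = (31 - 5)/36 = 0.722222.
Step 4: Exact two-sided p-value (enumerate n! = 362880 permutations of y under H0): p = 0.005886.
Step 5: alpha = 0.05. reject H0.

tau_b = 0.7222 (C=31, D=5), p = 0.005886, reject H0.


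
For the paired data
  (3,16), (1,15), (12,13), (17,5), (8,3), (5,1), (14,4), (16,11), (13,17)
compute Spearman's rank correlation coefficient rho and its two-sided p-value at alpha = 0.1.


Step 1: Rank x and y separately (midranks; no ties here).
rank(x): 3->2, 1->1, 12->5, 17->9, 8->4, 5->3, 14->7, 16->8, 13->6
rank(y): 16->8, 15->7, 13->6, 5->4, 3->2, 1->1, 4->3, 11->5, 17->9
Step 2: d_i = R_x(i) - R_y(i); compute d_i^2.
  (2-8)^2=36, (1-7)^2=36, (5-6)^2=1, (9-4)^2=25, (4-2)^2=4, (3-1)^2=4, (7-3)^2=16, (8-5)^2=9, (6-9)^2=9
sum(d^2) = 140.
Step 3: rho = 1 - 6*140 / (9*(9^2 - 1)) = 1 - 840/720 = -0.166667.
Step 4: Under H0, t = rho * sqrt((n-2)/(1-rho^2)) = -0.4472 ~ t(7).
Step 5: Two-sided p-value from the t-distribution with 7 df = 0.668231.
Step 6: alpha = 0.1. fail to reject H0.

rho = -0.1667, p = 0.668231, fail to reject H0 at alpha = 0.1.


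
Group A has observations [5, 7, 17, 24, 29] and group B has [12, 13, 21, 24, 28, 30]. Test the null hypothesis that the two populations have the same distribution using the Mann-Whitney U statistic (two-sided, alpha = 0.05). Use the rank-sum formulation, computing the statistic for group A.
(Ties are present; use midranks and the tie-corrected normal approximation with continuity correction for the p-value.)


Step 1: Combine and sort all 11 observations; assign midranks.
sorted (value, group): (5,X), (7,X), (12,Y), (13,Y), (17,X), (21,Y), (24,X), (24,Y), (28,Y), (29,X), (30,Y)
ranks: 5->1, 7->2, 12->3, 13->4, 17->5, 21->6, 24->7.5, 24->7.5, 28->9, 29->10, 30->11
Step 2: Rank sum for X: R1 = 1 + 2 + 5 + 7.5 + 10 = 25.5.
Step 3: U_X = R1 - n1(n1+1)/2 = 25.5 - 5*6/2 = 25.5 - 15 = 10.5.
       U_Y = n1*n2 - U_X = 30 - 10.5 = 19.5.
Step 4: Ties are present, so use the tie-corrected normal approximation (with continuity correction) for the p-value.
Step 5: p-value = 0.464192; compare to alpha = 0.05. fail to reject H0.

U_X = 10.5, p = 0.464192, fail to reject H0 at alpha = 0.05.


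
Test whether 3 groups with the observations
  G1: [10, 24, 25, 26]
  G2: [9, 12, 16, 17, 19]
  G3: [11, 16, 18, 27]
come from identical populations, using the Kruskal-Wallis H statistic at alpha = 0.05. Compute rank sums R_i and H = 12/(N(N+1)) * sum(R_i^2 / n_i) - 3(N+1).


Step 1: Combine all N = 13 observations and assign midranks.
sorted (value, group, rank): (9,G2,1), (10,G1,2), (11,G3,3), (12,G2,4), (16,G2,5.5), (16,G3,5.5), (17,G2,7), (18,G3,8), (19,G2,9), (24,G1,10), (25,G1,11), (26,G1,12), (27,G3,13)
Step 2: Sum ranks within each group.
R_1 = 35 (n_1 = 4)
R_2 = 26.5 (n_2 = 5)
R_3 = 29.5 (n_3 = 4)
Step 3: H = 12/(N(N+1)) * sum(R_i^2/n_i) - 3(N+1)
     = 12/(13*14) * (35^2/4 + 26.5^2/5 + 29.5^2/4) - 3*14
     = 0.065934 * 664.263 - 42
     = 1.797527.
Step 4: Ties present; correction factor C = 1 - 6/(13^3 - 13) = 0.997253. Corrected H = 1.797527 / 0.997253 = 1.802479.
Step 5: Under H0, H ~ chi^2(2); p-value = 0.406066.
Step 6: alpha = 0.05. fail to reject H0.

H = 1.8025, df = 2, p = 0.406066, fail to reject H0.


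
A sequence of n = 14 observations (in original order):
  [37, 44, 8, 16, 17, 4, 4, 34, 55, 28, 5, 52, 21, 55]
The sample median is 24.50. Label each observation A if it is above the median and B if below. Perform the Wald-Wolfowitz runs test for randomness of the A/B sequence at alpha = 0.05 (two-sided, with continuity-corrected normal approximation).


Step 1: Compute median = 24.50; label A = above, B = below.
Labels in order: AABBBBBAAABABA  (n_A = 7, n_B = 7)
Step 2: Count runs R = 7.
Step 3: Under H0 (random ordering), E[R] = 2*n_A*n_B/(n_A+n_B) + 1 = 2*7*7/14 + 1 = 8.0000.
        Var[R] = 2*n_A*n_B*(2*n_A*n_B - n_A - n_B) / ((n_A+n_B)^2 * (n_A+n_B-1)) = 8232/2548 = 3.2308.
        SD[R] = 1.7974.
Step 4: Continuity-corrected z = (R + 0.5 - E[R]) / SD[R] = (7 + 0.5 - 8.0000) / 1.7974 = -0.2782.
Step 5: Two-sided p-value via normal approximation = 2*(1 - Phi(|z|)) = 0.780879.
Step 6: alpha = 0.05. fail to reject H0.

R = 7, z = -0.2782, p = 0.780879, fail to reject H0.


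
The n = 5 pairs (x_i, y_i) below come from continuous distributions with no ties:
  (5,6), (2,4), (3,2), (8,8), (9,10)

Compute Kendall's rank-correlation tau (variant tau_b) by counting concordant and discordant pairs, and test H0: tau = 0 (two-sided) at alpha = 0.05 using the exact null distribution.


Step 1: Enumerate the 10 unordered pairs (i,j) with i<j and classify each by sign(x_j-x_i) * sign(y_j-y_i).
  (1,2):dx=-3,dy=-2->C; (1,3):dx=-2,dy=-4->C; (1,4):dx=+3,dy=+2->C; (1,5):dx=+4,dy=+4->C
  (2,3):dx=+1,dy=-2->D; (2,4):dx=+6,dy=+4->C; (2,5):dx=+7,dy=+6->C; (3,4):dx=+5,dy=+6->C
  (3,5):dx=+6,dy=+8->C; (4,5):dx=+1,dy=+2->C
Step 2: C = 9, D = 1, total pairs = 10.
Step 3: tau = (C - D)/(n(n-1)/2) = (9 - 1)/10 = 0.800000.
Step 4: Exact two-sided p-value (enumerate n! = 120 permutations of y under H0): p = 0.083333.
Step 5: alpha = 0.05. fail to reject H0.

tau_b = 0.8000 (C=9, D=1), p = 0.083333, fail to reject H0.


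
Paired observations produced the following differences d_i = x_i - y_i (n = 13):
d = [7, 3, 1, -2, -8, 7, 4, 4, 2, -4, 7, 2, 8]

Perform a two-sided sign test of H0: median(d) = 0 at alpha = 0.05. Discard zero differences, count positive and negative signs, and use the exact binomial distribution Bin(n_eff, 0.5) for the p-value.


Step 1: Discard zero differences. Original n = 13; n_eff = number of nonzero differences = 13.
Nonzero differences (with sign): +7, +3, +1, -2, -8, +7, +4, +4, +2, -4, +7, +2, +8
Step 2: Count signs: positive = 10, negative = 3.
Step 3: Under H0: P(positive) = 0.5, so the number of positives S ~ Bin(13, 0.5).
Step 4: Two-sided exact p-value = sum of Bin(13,0.5) probabilities at or below the observed probability = 0.092285.
Step 5: alpha = 0.05. fail to reject H0.

n_eff = 13, pos = 10, neg = 3, p = 0.092285, fail to reject H0.


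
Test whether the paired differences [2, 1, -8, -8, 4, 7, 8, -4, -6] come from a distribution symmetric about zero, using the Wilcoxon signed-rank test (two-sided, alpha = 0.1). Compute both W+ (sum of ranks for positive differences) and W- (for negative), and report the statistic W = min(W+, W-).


Step 1: Drop any zero differences (none here) and take |d_i|.
|d| = [2, 1, 8, 8, 4, 7, 8, 4, 6]
Step 2: Midrank |d_i| (ties get averaged ranks).
ranks: |2|->2, |1|->1, |8|->8, |8|->8, |4|->3.5, |7|->6, |8|->8, |4|->3.5, |6|->5
Step 3: Attach original signs; sum ranks with positive sign and with negative sign.
W+ = 2 + 1 + 3.5 + 6 + 8 = 20.5
W- = 8 + 8 + 3.5 + 5 = 24.5
(Check: W+ + W- = 45 should equal n(n+1)/2 = 45.)
Step 4: Test statistic W = min(W+, W-) = 20.5.
Step 5: Ties in |d|, so use the tie-corrected normal approximation.
        E[W] = n(n+1)/4 = 9*10/4 = 22.5.
        Tie groups: |d|=4 (t=2), |d|=8 (t=3); sum(t^3 - t) = 30.
        Var[W] = n(n+1)(2n+1)/24 - sum(t^3-t)/48 = 1710/24 - 30/48 = 70.625.
        z = (W - E[W]) / sqrt(Var[W]) = (20.5 - 22.5) / 8.4039 = -0.2380.
        Two-sided p = 2*Phi(z) = 0.811892.
Step 6: alpha = 0.1. fail to reject H0.

W+ = 20.5, W- = 24.5, W = min = 20.5, p = 0.811892, fail to reject H0.


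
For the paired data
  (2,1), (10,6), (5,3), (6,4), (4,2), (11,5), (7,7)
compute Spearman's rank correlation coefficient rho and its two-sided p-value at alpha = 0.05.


Step 1: Rank x and y separately (midranks; no ties here).
rank(x): 2->1, 10->6, 5->3, 6->4, 4->2, 11->7, 7->5
rank(y): 1->1, 6->6, 3->3, 4->4, 2->2, 5->5, 7->7
Step 2: d_i = R_x(i) - R_y(i); compute d_i^2.
  (1-1)^2=0, (6-6)^2=0, (3-3)^2=0, (4-4)^2=0, (2-2)^2=0, (7-5)^2=4, (5-7)^2=4
sum(d^2) = 8.
Step 3: rho = 1 - 6*8 / (7*(7^2 - 1)) = 1 - 48/336 = 0.857143.
Step 4: Under H0, t = rho * sqrt((n-2)/(1-rho^2)) = 3.7210 ~ t(5).
Step 5: Two-sided p-value from the t-distribution with 5 df = 0.013697.
Step 6: alpha = 0.05. reject H0.

rho = 0.8571, p = 0.013697, reject H0 at alpha = 0.05.


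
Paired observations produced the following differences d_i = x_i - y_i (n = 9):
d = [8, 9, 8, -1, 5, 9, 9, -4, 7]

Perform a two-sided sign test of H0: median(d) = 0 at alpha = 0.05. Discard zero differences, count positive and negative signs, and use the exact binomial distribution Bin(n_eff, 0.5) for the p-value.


Step 1: Discard zero differences. Original n = 9; n_eff = number of nonzero differences = 9.
Nonzero differences (with sign): +8, +9, +8, -1, +5, +9, +9, -4, +7
Step 2: Count signs: positive = 7, negative = 2.
Step 3: Under H0: P(positive) = 0.5, so the number of positives S ~ Bin(9, 0.5).
Step 4: Two-sided exact p-value = sum of Bin(9,0.5) probabilities at or below the observed probability = 0.179688.
Step 5: alpha = 0.05. fail to reject H0.

n_eff = 9, pos = 7, neg = 2, p = 0.179688, fail to reject H0.


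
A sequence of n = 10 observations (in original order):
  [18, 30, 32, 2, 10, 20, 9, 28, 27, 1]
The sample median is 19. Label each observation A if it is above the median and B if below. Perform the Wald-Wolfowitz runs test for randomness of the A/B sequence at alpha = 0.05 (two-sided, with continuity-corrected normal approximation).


Step 1: Compute median = 19; label A = above, B = below.
Labels in order: BAABBABAAB  (n_A = 5, n_B = 5)
Step 2: Count runs R = 7.
Step 3: Under H0 (random ordering), E[R] = 2*n_A*n_B/(n_A+n_B) + 1 = 2*5*5/10 + 1 = 6.0000.
        Var[R] = 2*n_A*n_B*(2*n_A*n_B - n_A - n_B) / ((n_A+n_B)^2 * (n_A+n_B-1)) = 2000/900 = 2.2222.
        SD[R] = 1.4907.
Step 4: Continuity-corrected z = (R - 0.5 - E[R]) / SD[R] = (7 - 0.5 - 6.0000) / 1.4907 = 0.3354.
Step 5: Two-sided p-value via normal approximation = 2*(1 - Phi(|z|)) = 0.737316.
Step 6: alpha = 0.05. fail to reject H0.

R = 7, z = 0.3354, p = 0.737316, fail to reject H0.


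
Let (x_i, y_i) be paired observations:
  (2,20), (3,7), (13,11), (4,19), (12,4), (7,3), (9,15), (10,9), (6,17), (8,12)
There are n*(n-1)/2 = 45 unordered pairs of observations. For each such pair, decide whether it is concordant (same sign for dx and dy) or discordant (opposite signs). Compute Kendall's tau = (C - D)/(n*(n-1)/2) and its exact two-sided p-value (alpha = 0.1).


Step 1: Enumerate the 45 unordered pairs (i,j) with i<j and classify each by sign(x_j-x_i) * sign(y_j-y_i).
  (1,2):dx=+1,dy=-13->D; (1,3):dx=+11,dy=-9->D; (1,4):dx=+2,dy=-1->D; (1,5):dx=+10,dy=-16->D
  (1,6):dx=+5,dy=-17->D; (1,7):dx=+7,dy=-5->D; (1,8):dx=+8,dy=-11->D; (1,9):dx=+4,dy=-3->D
  (1,10):dx=+6,dy=-8->D; (2,3):dx=+10,dy=+4->C; (2,4):dx=+1,dy=+12->C; (2,5):dx=+9,dy=-3->D
  (2,6):dx=+4,dy=-4->D; (2,7):dx=+6,dy=+8->C; (2,8):dx=+7,dy=+2->C; (2,9):dx=+3,dy=+10->C
  (2,10):dx=+5,dy=+5->C; (3,4):dx=-9,dy=+8->D; (3,5):dx=-1,dy=-7->C; (3,6):dx=-6,dy=-8->C
  (3,7):dx=-4,dy=+4->D; (3,8):dx=-3,dy=-2->C; (3,9):dx=-7,dy=+6->D; (3,10):dx=-5,dy=+1->D
  (4,5):dx=+8,dy=-15->D; (4,6):dx=+3,dy=-16->D; (4,7):dx=+5,dy=-4->D; (4,8):dx=+6,dy=-10->D
  (4,9):dx=+2,dy=-2->D; (4,10):dx=+4,dy=-7->D; (5,6):dx=-5,dy=-1->C; (5,7):dx=-3,dy=+11->D
  (5,8):dx=-2,dy=+5->D; (5,9):dx=-6,dy=+13->D; (5,10):dx=-4,dy=+8->D; (6,7):dx=+2,dy=+12->C
  (6,8):dx=+3,dy=+6->C; (6,9):dx=-1,dy=+14->D; (6,10):dx=+1,dy=+9->C; (7,8):dx=+1,dy=-6->D
  (7,9):dx=-3,dy=+2->D; (7,10):dx=-1,dy=-3->C; (8,9):dx=-4,dy=+8->D; (8,10):dx=-2,dy=+3->D
  (9,10):dx=+2,dy=-5->D
Step 2: C = 14, D = 31, total pairs = 45.
Step 3: tau = (C - D)/(n(n-1)/2) = (14 - 31)/45 = -0.377778.
Step 4: Exact two-sided p-value (enumerate n! = 3628800 permutations of y under H0): p = 0.155742.
Step 5: alpha = 0.1. fail to reject H0.

tau_b = -0.3778 (C=14, D=31), p = 0.155742, fail to reject H0.


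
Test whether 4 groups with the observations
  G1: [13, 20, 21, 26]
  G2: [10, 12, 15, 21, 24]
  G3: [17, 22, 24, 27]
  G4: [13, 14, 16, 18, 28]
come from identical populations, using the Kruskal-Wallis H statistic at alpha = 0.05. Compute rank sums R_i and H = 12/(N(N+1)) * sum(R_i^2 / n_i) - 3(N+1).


Step 1: Combine all N = 18 observations and assign midranks.
sorted (value, group, rank): (10,G2,1), (12,G2,2), (13,G1,3.5), (13,G4,3.5), (14,G4,5), (15,G2,6), (16,G4,7), (17,G3,8), (18,G4,9), (20,G1,10), (21,G1,11.5), (21,G2,11.5), (22,G3,13), (24,G2,14.5), (24,G3,14.5), (26,G1,16), (27,G3,17), (28,G4,18)
Step 2: Sum ranks within each group.
R_1 = 41 (n_1 = 4)
R_2 = 35 (n_2 = 5)
R_3 = 52.5 (n_3 = 4)
R_4 = 42.5 (n_4 = 5)
Step 3: H = 12/(N(N+1)) * sum(R_i^2/n_i) - 3(N+1)
     = 12/(18*19) * (41^2/4 + 35^2/5 + 52.5^2/4 + 42.5^2/5) - 3*19
     = 0.035088 * 1715.56 - 57
     = 3.195175.
Step 4: Ties present; correction factor C = 1 - 18/(18^3 - 18) = 0.996904. Corrected H = 3.195175 / 0.996904 = 3.205098.
Step 5: Under H0, H ~ chi^2(3); p-value = 0.361071.
Step 6: alpha = 0.05. fail to reject H0.

H = 3.2051, df = 3, p = 0.361071, fail to reject H0.


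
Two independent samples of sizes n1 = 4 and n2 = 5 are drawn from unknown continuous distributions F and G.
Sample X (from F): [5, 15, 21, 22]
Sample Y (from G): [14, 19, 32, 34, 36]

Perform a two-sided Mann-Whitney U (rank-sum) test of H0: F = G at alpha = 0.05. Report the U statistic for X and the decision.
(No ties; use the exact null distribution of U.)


Step 1: Combine and sort all 9 observations; assign midranks.
sorted (value, group): (5,X), (14,Y), (15,X), (19,Y), (21,X), (22,X), (32,Y), (34,Y), (36,Y)
ranks: 5->1, 14->2, 15->3, 19->4, 21->5, 22->6, 32->7, 34->8, 36->9
Step 2: Rank sum for X: R1 = 1 + 3 + 5 + 6 = 15.
Step 3: U_X = R1 - n1(n1+1)/2 = 15 - 4*5/2 = 15 - 10 = 5.
       U_Y = n1*n2 - U_X = 20 - 5 = 15.
Step 4: No ties, so the exact null distribution of U (based on enumerating the C(9,4) = 126 equally likely rank assignments) gives the two-sided p-value.
Step 5: p-value = 0.285714; compare to alpha = 0.05. fail to reject H0.

U_X = 5, p = 0.285714, fail to reject H0 at alpha = 0.05.


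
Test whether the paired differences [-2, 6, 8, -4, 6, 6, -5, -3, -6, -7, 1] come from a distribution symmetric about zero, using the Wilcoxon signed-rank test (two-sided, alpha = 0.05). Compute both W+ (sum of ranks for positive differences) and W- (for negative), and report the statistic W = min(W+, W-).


Step 1: Drop any zero differences (none here) and take |d_i|.
|d| = [2, 6, 8, 4, 6, 6, 5, 3, 6, 7, 1]
Step 2: Midrank |d_i| (ties get averaged ranks).
ranks: |2|->2, |6|->7.5, |8|->11, |4|->4, |6|->7.5, |6|->7.5, |5|->5, |3|->3, |6|->7.5, |7|->10, |1|->1
Step 3: Attach original signs; sum ranks with positive sign and with negative sign.
W+ = 7.5 + 11 + 7.5 + 7.5 + 1 = 34.5
W- = 2 + 4 + 5 + 3 + 7.5 + 10 = 31.5
(Check: W+ + W- = 66 should equal n(n+1)/2 = 66.)
Step 4: Test statistic W = min(W+, W-) = 31.5.
Step 5: Ties in |d|, so use the tie-corrected normal approximation.
        E[W] = n(n+1)/4 = 11*12/4 = 33.
        Tie groups: |d|=6 (t=4); sum(t^3 - t) = 60.
        Var[W] = n(n+1)(2n+1)/24 - sum(t^3-t)/48 = 3036/24 - 60/48 = 125.25.
        z = (W - E[W]) / sqrt(Var[W]) = (31.5 - 33) / 11.1915 = -0.1340.
        Two-sided p = 2*Phi(z) = 0.893379.
Step 6: alpha = 0.05. fail to reject H0.

W+ = 34.5, W- = 31.5, W = min = 31.5, p = 0.893379, fail to reject H0.


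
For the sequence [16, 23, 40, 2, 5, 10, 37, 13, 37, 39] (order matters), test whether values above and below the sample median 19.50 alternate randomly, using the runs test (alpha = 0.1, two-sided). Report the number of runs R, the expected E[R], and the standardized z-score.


Step 1: Compute median = 19.50; label A = above, B = below.
Labels in order: BAABBBABAA  (n_A = 5, n_B = 5)
Step 2: Count runs R = 6.
Step 3: Under H0 (random ordering), E[R] = 2*n_A*n_B/(n_A+n_B) + 1 = 2*5*5/10 + 1 = 6.0000.
        Var[R] = 2*n_A*n_B*(2*n_A*n_B - n_A - n_B) / ((n_A+n_B)^2 * (n_A+n_B-1)) = 2000/900 = 2.2222.
        SD[R] = 1.4907.
Step 4: R = E[R], so z = 0 with no continuity correction.
Step 5: Two-sided p-value via normal approximation = 2*(1 - Phi(|z|)) = 1.000000.
Step 6: alpha = 0.1. fail to reject H0.

R = 6, z = 0.0000, p = 1.000000, fail to reject H0.


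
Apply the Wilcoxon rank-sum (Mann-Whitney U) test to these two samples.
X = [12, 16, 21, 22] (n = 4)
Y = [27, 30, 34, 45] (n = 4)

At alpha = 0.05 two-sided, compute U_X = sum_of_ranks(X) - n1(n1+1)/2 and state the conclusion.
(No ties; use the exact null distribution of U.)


Step 1: Combine and sort all 8 observations; assign midranks.
sorted (value, group): (12,X), (16,X), (21,X), (22,X), (27,Y), (30,Y), (34,Y), (45,Y)
ranks: 12->1, 16->2, 21->3, 22->4, 27->5, 30->6, 34->7, 45->8
Step 2: Rank sum for X: R1 = 1 + 2 + 3 + 4 = 10.
Step 3: U_X = R1 - n1(n1+1)/2 = 10 - 4*5/2 = 10 - 10 = 0.
       U_Y = n1*n2 - U_X = 16 - 0 = 16.
Step 4: No ties, so the exact null distribution of U (based on enumerating the C(8,4) = 70 equally likely rank assignments) gives the two-sided p-value.
Step 5: p-value = 0.028571; compare to alpha = 0.05. reject H0.

U_X = 0, p = 0.028571, reject H0 at alpha = 0.05.


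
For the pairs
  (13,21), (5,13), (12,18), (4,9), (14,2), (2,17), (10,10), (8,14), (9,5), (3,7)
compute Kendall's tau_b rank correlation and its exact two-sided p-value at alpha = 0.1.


Step 1: Enumerate the 45 unordered pairs (i,j) with i<j and classify each by sign(x_j-x_i) * sign(y_j-y_i).
  (1,2):dx=-8,dy=-8->C; (1,3):dx=-1,dy=-3->C; (1,4):dx=-9,dy=-12->C; (1,5):dx=+1,dy=-19->D
  (1,6):dx=-11,dy=-4->C; (1,7):dx=-3,dy=-11->C; (1,8):dx=-5,dy=-7->C; (1,9):dx=-4,dy=-16->C
  (1,10):dx=-10,dy=-14->C; (2,3):dx=+7,dy=+5->C; (2,4):dx=-1,dy=-4->C; (2,5):dx=+9,dy=-11->D
  (2,6):dx=-3,dy=+4->D; (2,7):dx=+5,dy=-3->D; (2,8):dx=+3,dy=+1->C; (2,9):dx=+4,dy=-8->D
  (2,10):dx=-2,dy=-6->C; (3,4):dx=-8,dy=-9->C; (3,5):dx=+2,dy=-16->D; (3,6):dx=-10,dy=-1->C
  (3,7):dx=-2,dy=-8->C; (3,8):dx=-4,dy=-4->C; (3,9):dx=-3,dy=-13->C; (3,10):dx=-9,dy=-11->C
  (4,5):dx=+10,dy=-7->D; (4,6):dx=-2,dy=+8->D; (4,7):dx=+6,dy=+1->C; (4,8):dx=+4,dy=+5->C
  (4,9):dx=+5,dy=-4->D; (4,10):dx=-1,dy=-2->C; (5,6):dx=-12,dy=+15->D; (5,7):dx=-4,dy=+8->D
  (5,8):dx=-6,dy=+12->D; (5,9):dx=-5,dy=+3->D; (5,10):dx=-11,dy=+5->D; (6,7):dx=+8,dy=-7->D
  (6,8):dx=+6,dy=-3->D; (6,9):dx=+7,dy=-12->D; (6,10):dx=+1,dy=-10->D; (7,8):dx=-2,dy=+4->D
  (7,9):dx=-1,dy=-5->C; (7,10):dx=-7,dy=-3->C; (8,9):dx=+1,dy=-9->D; (8,10):dx=-5,dy=-7->C
  (9,10):dx=-6,dy=+2->D
Step 2: C = 24, D = 21, total pairs = 45.
Step 3: tau = (C - D)/(n(n-1)/2) = (24 - 21)/45 = 0.066667.
Step 4: Exact two-sided p-value (enumerate n! = 3628800 permutations of y under H0): p = 0.861801.
Step 5: alpha = 0.1. fail to reject H0.

tau_b = 0.0667 (C=24, D=21), p = 0.861801, fail to reject H0.
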